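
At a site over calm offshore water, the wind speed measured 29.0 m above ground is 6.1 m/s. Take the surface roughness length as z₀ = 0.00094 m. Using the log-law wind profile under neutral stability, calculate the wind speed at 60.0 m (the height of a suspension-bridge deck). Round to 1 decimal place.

Log law: V(z) ∝ ln(z/z₀), so V₂/V₁ = ln(z₂/z₀) / ln(z₁/z₀).
ln(60.0/0.00094) = 11.0640, ln(29.0/0.00094) = 10.3369
V₂ = 6.1 × 11.0640/10.3369 = 6.1 × 1.0703 = 6.5290 m/s

6.5 m/s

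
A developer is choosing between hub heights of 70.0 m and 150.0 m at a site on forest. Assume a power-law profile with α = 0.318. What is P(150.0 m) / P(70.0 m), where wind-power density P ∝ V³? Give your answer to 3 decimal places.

2.069

Speed ratio: V_B/V_A = (z_B/z_A)^α = (150.0/70.0)^0.318 = (2.1429)^0.318 = 1.27425
Power-density ratio: P_B/P_A = (V_B/V_A)³ = (1.27425)³ = 2.06903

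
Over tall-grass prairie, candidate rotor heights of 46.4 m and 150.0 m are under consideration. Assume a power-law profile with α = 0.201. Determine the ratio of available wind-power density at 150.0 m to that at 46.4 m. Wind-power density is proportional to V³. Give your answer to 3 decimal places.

Speed ratio: V_B/V_A = (z_B/z_A)^α = (150.0/46.4)^0.201 = (3.2328)^0.201 = 1.26597
Power-density ratio: P_B/P_A = (V_B/V_A)³ = (1.26597)³ = 2.02896

2.029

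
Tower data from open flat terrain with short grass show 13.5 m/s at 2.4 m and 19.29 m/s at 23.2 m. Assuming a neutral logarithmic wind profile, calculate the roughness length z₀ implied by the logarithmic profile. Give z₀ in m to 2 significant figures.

Log law: V(z) ∝ ln(z/z₀). With r = V₁/V₂ = 13.5/19.29 = 0.69984,
r · ln(z₂/z₀) = ln(z₁/z₀) ⇒ ln z₀ = (ln z₁ − r·ln z₂)/(1 − r)
ln z₀ = (0.87547 − 0.69984×3.14415) / 0.30016 = -4.4142
z₀ = exp(-4.4142) = 0.01210 m

z₀ ≈ 0.012 m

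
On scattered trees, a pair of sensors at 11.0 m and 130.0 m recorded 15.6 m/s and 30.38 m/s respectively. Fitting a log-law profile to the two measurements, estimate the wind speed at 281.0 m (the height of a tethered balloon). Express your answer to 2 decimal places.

Log law: V ∝ ln(z/z₀). From the pair, with r = V₁/V₂ = 0.51350,
ln z₀ = (ln z₁ − r·ln z₂)/(1 − r) = (2.3979 − 0.51350×4.8675)/0.48650 = -0.2088 → z₀ = 0.8116 m
V₃ = V₁ · ln(z₃/z₀)/ln(z₁/z₀) = 15.6 × 5.8471/2.6067 = 34.9931 m/s

34.99 m/s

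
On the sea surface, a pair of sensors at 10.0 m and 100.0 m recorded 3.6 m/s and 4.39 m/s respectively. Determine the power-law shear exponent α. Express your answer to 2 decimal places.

Power law: V₂/V₁ = (z₂/z₁)^α ⇒ α = ln(V₂/V₁) / ln(z₂/z₁)
α = ln(4.39/3.6) / ln(100.0/10.0) = ln(1.2194) / ln(10.0000)
  = 0.19840 / 2.30259 = 0.08616

α ≈ 0.09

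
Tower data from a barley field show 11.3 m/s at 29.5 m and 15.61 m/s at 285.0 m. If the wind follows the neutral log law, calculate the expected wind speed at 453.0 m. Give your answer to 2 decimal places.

Log law: V ∝ ln(z/z₀). From the pair, with r = V₁/V₂ = 0.72389,
ln z₀ = (ln z₁ − r·ln z₂)/(1 − r) = (3.3844 − 0.72389×5.6525)/0.27611 = -2.5621 → z₀ = 0.07714 m
V₃ = V₁ · ln(z₃/z₀)/ln(z₁/z₀) = 11.3 × 8.6780/5.9465 = 16.4906 m/s

16.49 m/s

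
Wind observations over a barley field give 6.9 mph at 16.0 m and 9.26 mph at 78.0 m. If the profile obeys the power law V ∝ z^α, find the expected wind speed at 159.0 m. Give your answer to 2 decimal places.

10.57 mph

First find α: α = ln(V₂/V₁)/ln(z₂/z₁) = ln(9.26/6.9)/ln(78.0/16.0) = 0.29418/1.58412 = 0.1857
Extrapolate from 78.0 m to 159.0 m: V₃ = 9.26 × (159.0/78.0)^0.1857 = 9.26 × 1.1414 = 10.5694 mph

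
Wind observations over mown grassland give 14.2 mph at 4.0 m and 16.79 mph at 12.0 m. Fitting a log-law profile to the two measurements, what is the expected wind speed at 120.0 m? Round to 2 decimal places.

22.22 mph

Log law: V ∝ ln(z/z₀). From the pair, with r = V₁/V₂ = 0.84574,
ln z₀ = (ln z₁ − r·ln z₂)/(1 − r) = (1.3863 − 0.84574×2.4849)/0.15426 = -4.6370 → z₀ = 0.009687 m
V₃ = V₁ · ln(z₃/z₀)/ln(z₁/z₀) = 14.2 × 9.4245/6.0233 = 22.2184 mph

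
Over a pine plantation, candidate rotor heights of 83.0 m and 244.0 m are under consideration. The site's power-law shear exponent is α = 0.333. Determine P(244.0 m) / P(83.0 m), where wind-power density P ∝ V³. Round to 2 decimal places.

Speed ratio: V_B/V_A = (z_B/z_A)^α = (244.0/83.0)^0.333 = (2.9398)^0.333 = 1.43202
Power-density ratio: P_B/P_A = (V_B/V_A)³ = (1.43202)³ = 2.93659

2.94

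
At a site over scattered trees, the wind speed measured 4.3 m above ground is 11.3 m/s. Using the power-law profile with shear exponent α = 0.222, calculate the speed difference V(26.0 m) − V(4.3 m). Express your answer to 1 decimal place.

Power law: V₂ = V₁ · (z₂/z₁)^α = 11.3 × (6.0465)^0.222 = 16.8489 m/s
ΔV = 16.8489 − 11.3 = 5.5489 m/s

5.5 m/s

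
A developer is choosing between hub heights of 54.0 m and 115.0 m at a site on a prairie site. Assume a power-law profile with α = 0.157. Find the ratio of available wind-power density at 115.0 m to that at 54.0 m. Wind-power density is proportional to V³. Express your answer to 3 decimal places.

Speed ratio: V_B/V_A = (z_B/z_A)^α = (115.0/54.0)^0.157 = (2.1296)^0.157 = 1.12601
Power-density ratio: P_B/P_A = (V_B/V_A)³ = (1.12601)³ = 1.42768

1.428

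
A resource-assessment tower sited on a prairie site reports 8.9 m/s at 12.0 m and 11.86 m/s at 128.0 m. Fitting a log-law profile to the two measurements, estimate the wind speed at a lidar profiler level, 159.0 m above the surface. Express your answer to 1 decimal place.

Log law: V ∝ ln(z/z₀). From the pair, with r = V₁/V₂ = 0.75042,
ln z₀ = (ln z₁ − r·ln z₂)/(1 − r) = (2.4849 − 0.75042×4.8520)/0.24958 = -4.6325 → z₀ = 0.009731 m
V₃ = V₁ · ln(z₃/z₀)/ln(z₁/z₀) = 8.9 × 9.7014/7.1174 = 12.1312 m/s

12.1 m/s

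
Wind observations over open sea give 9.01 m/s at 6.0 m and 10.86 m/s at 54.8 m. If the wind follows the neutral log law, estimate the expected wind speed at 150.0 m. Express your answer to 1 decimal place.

11.7 m/s

Log law: V ∝ ln(z/z₀). From the pair, with r = V₁/V₂ = 0.82965,
ln z₀ = (ln z₁ − r·ln z₂)/(1 − r) = (1.7918 − 0.82965×4.0037)/0.17035 = -8.9809 → z₀ = 0.0001258 m
V₃ = V₁ · ln(z₃/z₀)/ln(z₁/z₀) = 9.01 × 13.9916/10.7727 = 11.7022 m/s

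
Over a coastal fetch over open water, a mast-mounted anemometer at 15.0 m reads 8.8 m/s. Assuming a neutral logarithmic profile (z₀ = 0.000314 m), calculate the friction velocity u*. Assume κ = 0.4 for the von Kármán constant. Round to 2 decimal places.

Log law: V(z) = (u*/κ) · ln(z/z₀) ⇒ u* = κ · V / ln(z/z₀)
u* = 0.4 × 8.8 / ln(15.0/0.000314) = 0.4 × 8.8 / 10.7742
   = 3.5200 / 10.7742 = 0.3267 m/s

u* ≈ 0.33 m/s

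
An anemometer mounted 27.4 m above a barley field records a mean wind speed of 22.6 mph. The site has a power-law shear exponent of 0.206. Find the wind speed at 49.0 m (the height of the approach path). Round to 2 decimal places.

25.47 mph

Power-law profile: V₂ = V₁ · (z₂/z₁)^α
V₂ = 22.6 × (49.0/27.4)^0.206 = 22.6 × (1.7883)^0.206
    = 22.6 × 1.1272 = 25.4749 mph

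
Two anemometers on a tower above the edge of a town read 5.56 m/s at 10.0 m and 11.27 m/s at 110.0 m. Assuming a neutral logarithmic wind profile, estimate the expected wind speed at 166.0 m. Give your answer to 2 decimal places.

Log law: V ∝ ln(z/z₀). From the pair, with r = V₁/V₂ = 0.49335,
ln z₀ = (ln z₁ − r·ln z₂)/(1 − r) = (2.3026 − 0.49335×4.7005)/0.50665 = -0.0323 → z₀ = 0.9682 m
V₃ = V₁ · ln(z₃/z₀)/ln(z₁/z₀) = 5.56 × 5.1443/2.3349 = 12.2499 m/s

12.25 m/s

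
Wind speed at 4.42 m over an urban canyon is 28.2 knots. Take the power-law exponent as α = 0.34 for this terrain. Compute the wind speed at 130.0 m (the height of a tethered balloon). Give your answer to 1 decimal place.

89.0 knots

Power-law profile: V₂ = V₁ · (z₂/z₁)^α
V₂ = 28.2 × (130.0/4.42)^0.34 = 28.2 × (29.4118)^0.34
    = 28.2 × 3.1572 = 89.0320 knots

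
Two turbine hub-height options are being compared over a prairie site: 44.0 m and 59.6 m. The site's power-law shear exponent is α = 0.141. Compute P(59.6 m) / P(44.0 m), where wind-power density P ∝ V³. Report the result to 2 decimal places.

Speed ratio: V_B/V_A = (z_B/z_A)^α = (59.6/44.0)^0.141 = (1.3545)^0.141 = 1.04372
Power-density ratio: P_B/P_A = (V_B/V_A)³ = (1.04372)³ = 1.13697

1.14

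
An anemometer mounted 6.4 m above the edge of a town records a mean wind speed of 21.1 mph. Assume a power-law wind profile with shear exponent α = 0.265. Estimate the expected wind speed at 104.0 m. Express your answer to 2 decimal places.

Power-law profile: V₂ = V₁ · (z₂/z₁)^α
V₂ = 21.1 × (104.0/6.4)^0.265 = 21.1 × (16.2500)^0.265
    = 21.1 × 2.0935 = 44.1732 mph

44.17 mph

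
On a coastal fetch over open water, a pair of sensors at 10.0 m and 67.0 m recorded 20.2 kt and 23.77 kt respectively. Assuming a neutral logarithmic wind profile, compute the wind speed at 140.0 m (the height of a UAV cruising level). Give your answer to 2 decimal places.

25.15 kt

Log law: V ∝ ln(z/z₀). From the pair, with r = V₁/V₂ = 0.84981,
ln z₀ = (ln z₁ − r·ln z₂)/(1 − r) = (2.3026 − 0.84981×4.2047)/0.15019 = -8.4600 → z₀ = 0.0002118 m
V₃ = V₁ · ln(z₃/z₀)/ln(z₁/z₀) = 20.2 × 13.4017/10.7626 = 25.1532 kt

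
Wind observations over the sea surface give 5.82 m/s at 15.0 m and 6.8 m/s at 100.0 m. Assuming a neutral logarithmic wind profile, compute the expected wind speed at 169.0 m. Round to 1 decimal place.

Log law: V ∝ ln(z/z₀). From the pair, with r = V₁/V₂ = 0.85588,
ln z₀ = (ln z₁ − r·ln z₂)/(1 − r) = (2.7081 − 0.85588×4.6052)/0.14412 = -8.5585 → z₀ = 0.0001919 m
V₃ = V₁ · ln(z₃/z₀)/ln(z₁/z₀) = 5.82 × 13.6884/11.2666 = 7.0711 m/s

7.1 m/s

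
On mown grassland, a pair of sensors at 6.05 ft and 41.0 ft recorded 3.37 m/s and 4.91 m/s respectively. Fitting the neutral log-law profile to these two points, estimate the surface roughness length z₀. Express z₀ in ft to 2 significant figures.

Log law: V(z) ∝ ln(z/z₀). With r = V₁/V₂ = 3.37/4.91 = 0.68635,
r · ln(z₂/z₀) = ln(z₁/z₀) ⇒ ln z₀ = (ln z₁ − r·ln z₂)/(1 − r)
ln z₀ = (1.80006 − 0.68635×3.71357) / 0.31365 = -2.3873
z₀ = exp(-2.3873) = 0.09188 ft

z₀ ≈ 0.092 ft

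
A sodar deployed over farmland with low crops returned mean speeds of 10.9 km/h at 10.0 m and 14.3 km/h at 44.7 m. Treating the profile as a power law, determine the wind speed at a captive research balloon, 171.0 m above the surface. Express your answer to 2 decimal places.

18.24 km/h

First find α: α = ln(V₂/V₁)/ln(z₂/z₁) = ln(14.3/10.9)/ln(44.7/10.0) = 0.27150/1.49739 = 0.1813
Extrapolate from 44.7 m to 171.0 m: V₃ = 14.3 × (171.0/44.7)^0.1813 = 14.3 × 1.2754 = 18.2383 km/h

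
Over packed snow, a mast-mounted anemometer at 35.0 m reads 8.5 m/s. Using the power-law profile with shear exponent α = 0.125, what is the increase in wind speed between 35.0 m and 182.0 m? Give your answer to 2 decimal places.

Power law: V₂ = V₁ · (z₂/z₁)^α = 8.5 × (5.2000)^0.125 = 10.4453 m/s
ΔV = 10.4453 − 8.5 = 1.9453 m/s

1.95 m/s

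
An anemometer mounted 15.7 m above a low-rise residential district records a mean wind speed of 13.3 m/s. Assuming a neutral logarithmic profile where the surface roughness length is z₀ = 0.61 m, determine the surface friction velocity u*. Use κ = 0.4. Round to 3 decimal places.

u* ≈ 1.638 m/s

Log law: V(z) = (u*/κ) · ln(z/z₀) ⇒ u* = κ · V / ln(z/z₀)
u* = 0.4 × 13.3 / ln(15.7/0.61) = 0.4 × 13.3 / 3.2480
   = 5.3200 / 3.2480 = 1.6380 m/s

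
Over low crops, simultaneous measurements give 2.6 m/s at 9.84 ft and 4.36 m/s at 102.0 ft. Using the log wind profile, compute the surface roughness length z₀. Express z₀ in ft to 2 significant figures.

Log law: V(z) ∝ ln(z/z₀). With r = V₁/V₂ = 2.6/4.36 = 0.59633,
r · ln(z₂/z₀) = ln(z₁/z₀) ⇒ ln z₀ = (ln z₁ − r·ln z₂)/(1 − r)
ln z₀ = (2.28646 − 0.59633×4.62497) / 0.40367 = -1.1682
z₀ = exp(-1.1682) = 0.3109 ft

z₀ ≈ 0.31 ft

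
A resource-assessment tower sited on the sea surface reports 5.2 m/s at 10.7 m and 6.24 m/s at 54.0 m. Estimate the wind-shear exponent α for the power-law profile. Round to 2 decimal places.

α ≈ 0.11

Power law: V₂/V₁ = (z₂/z₁)^α ⇒ α = ln(V₂/V₁) / ln(z₂/z₁)
α = ln(6.24/5.2) / ln(54.0/10.7) = ln(1.2000) / ln(5.0467)
  = 0.18232 / 1.61874 = 0.11263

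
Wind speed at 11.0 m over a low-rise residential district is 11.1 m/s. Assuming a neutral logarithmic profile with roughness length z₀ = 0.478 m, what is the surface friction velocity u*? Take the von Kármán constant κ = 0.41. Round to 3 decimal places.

Log law: V(z) = (u*/κ) · ln(z/z₀) ⇒ u* = κ · V / ln(z/z₀)
u* = 0.41 × 11.1 / ln(11.0/0.478) = 0.41 × 11.1 / 3.1360
   = 4.5510 / 3.1360 = 1.4512 m/s

u* ≈ 1.451 m/s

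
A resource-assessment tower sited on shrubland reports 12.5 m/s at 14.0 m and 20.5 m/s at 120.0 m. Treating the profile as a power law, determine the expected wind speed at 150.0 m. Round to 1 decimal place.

First find α: α = ln(V₂/V₁)/ln(z₂/z₁) = ln(20.5/12.5)/ln(120.0/14.0) = 0.49470/2.14843 = 0.2303
Extrapolate from 120.0 m to 150.0 m: V₃ = 20.5 × (150.0/120.0)^0.2303 = 20.5 × 1.0527 = 21.5808 m/s

21.6 m/s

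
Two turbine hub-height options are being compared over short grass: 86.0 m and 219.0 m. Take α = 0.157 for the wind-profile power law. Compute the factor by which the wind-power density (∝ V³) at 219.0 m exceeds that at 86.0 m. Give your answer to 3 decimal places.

Speed ratio: V_B/V_A = (z_B/z_A)^α = (219.0/86.0)^0.157 = (2.5465)^0.157 = 1.15807
Power-density ratio: P_B/P_A = (V_B/V_A)³ = (1.15807)³ = 1.55310

1.553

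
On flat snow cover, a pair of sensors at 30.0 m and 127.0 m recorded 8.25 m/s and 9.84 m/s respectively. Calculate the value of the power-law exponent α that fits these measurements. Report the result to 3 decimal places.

Power law: V₂/V₁ = (z₂/z₁)^α ⇒ α = ln(V₂/V₁) / ln(z₂/z₁)
α = ln(9.84/8.25) / ln(127.0/30.0) = ln(1.1927) / ln(4.2333)
  = 0.17624 / 1.44299 = 0.12214

α ≈ 0.122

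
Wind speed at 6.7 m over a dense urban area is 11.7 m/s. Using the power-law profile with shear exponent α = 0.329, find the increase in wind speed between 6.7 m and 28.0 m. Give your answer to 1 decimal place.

7.0 m/s

Power law: V₂ = V₁ · (z₂/z₁)^α = 11.7 × (4.1791)^0.329 = 18.7293 m/s
ΔV = 18.7293 − 11.7 = 7.0293 m/s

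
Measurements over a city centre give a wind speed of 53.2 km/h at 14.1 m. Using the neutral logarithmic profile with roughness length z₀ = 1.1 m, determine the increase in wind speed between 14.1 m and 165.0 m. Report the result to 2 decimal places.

51.30 km/h

Log law: V₂ = V₁ · ln(z₂/z₀)/ln(z₁/z₀) = 53.2 × 5.0106/2.5509 = 104.5002 km/h
ΔV = 104.5002 − 53.2 = 51.3002 km/h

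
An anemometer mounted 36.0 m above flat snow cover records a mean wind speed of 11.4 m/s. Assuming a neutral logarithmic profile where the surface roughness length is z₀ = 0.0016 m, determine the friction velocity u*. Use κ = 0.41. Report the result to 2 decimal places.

Log law: V(z) = (u*/κ) · ln(z/z₀) ⇒ u* = κ · V / ln(z/z₀)
u* = 0.41 × 11.4 / ln(36.0/0.0016) = 0.41 × 11.4 / 10.0213
   = 4.6740 / 10.0213 = 0.4664 m/s

u* ≈ 0.47 m/s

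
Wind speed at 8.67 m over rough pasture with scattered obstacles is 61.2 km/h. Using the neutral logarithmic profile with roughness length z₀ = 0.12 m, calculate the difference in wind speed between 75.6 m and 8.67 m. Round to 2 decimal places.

Log law: V₂ = V₁ · ln(z₂/z₀)/ln(z₁/z₀) = 61.2 × 6.4457/4.2801 = 92.1649 km/h
ΔV = 92.1649 − 61.2 = 30.9649 km/h

30.96 km/h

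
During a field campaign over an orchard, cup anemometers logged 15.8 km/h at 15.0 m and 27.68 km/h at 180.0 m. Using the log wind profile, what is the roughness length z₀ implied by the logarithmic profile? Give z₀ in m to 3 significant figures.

Log law: V(z) ∝ ln(z/z₀). With r = V₁/V₂ = 15.8/27.68 = 0.57081,
r · ln(z₂/z₀) = ln(z₁/z₀) ⇒ ln z₀ = (ln z₁ − r·ln z₂)/(1 − r)
ln z₀ = (2.70805 − 0.57081×5.19296) / 0.42919 = -0.5968
z₀ = exp(-0.5968) = 0.5506 m

z₀ ≈ 0.551 m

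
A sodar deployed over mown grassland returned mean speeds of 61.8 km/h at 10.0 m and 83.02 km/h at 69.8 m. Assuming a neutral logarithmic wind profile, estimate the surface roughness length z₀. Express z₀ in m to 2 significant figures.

z₀ ≈ 0.035 m

Log law: V(z) ∝ ln(z/z₀). With r = V₁/V₂ = 61.8/83.02 = 0.74440,
r · ln(z₂/z₀) = ln(z₁/z₀) ⇒ ln z₀ = (ln z₁ − r·ln z₂)/(1 − r)
ln z₀ = (2.30259 − 0.74440×4.24563) / 0.25560 = -3.3562
z₀ = exp(-3.3562) = 0.03487 m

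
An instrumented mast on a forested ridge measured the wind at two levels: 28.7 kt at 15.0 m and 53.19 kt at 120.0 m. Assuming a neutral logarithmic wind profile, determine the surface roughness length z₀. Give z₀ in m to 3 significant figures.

z₀ ≈ 1.31 m

Log law: V(z) ∝ ln(z/z₀). With r = V₁/V₂ = 28.7/53.19 = 0.53958,
r · ln(z₂/z₀) = ln(z₁/z₀) ⇒ ln z₀ = (ln z₁ − r·ln z₂)/(1 − r)
ln z₀ = (2.70805 − 0.53958×4.78749) / 0.46042 = 0.2711
z₀ = exp(0.2711) = 1.311 m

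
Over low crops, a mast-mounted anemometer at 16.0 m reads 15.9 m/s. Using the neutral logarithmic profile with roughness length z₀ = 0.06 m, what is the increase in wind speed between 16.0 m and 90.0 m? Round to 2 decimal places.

Log law: V₂ = V₁ · ln(z₂/z₀)/ln(z₁/z₀) = 15.9 × 7.3132/5.5860 = 20.8164 m/s
ΔV = 20.8164 − 15.9 = 4.9164 m/s

4.92 m/s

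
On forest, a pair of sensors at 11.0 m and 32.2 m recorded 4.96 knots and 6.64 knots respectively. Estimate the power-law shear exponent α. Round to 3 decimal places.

Power law: V₂/V₁ = (z₂/z₁)^α ⇒ α = ln(V₂/V₁) / ln(z₂/z₁)
α = ln(6.64/4.96) / ln(32.2/11.0) = ln(1.3387) / ln(2.9273)
  = 0.29171 / 1.07407 = 0.27159

α ≈ 0.272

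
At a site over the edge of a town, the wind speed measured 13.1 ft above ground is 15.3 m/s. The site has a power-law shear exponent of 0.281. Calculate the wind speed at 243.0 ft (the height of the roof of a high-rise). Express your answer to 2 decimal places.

34.76 m/s

Power-law profile: V₂ = V₁ · (z₂/z₁)^α
V₂ = 15.3 × (243.0/13.1)^0.281 = 15.3 × (18.5496)^0.281
    = 15.3 × 2.2720 = 34.7611 m/s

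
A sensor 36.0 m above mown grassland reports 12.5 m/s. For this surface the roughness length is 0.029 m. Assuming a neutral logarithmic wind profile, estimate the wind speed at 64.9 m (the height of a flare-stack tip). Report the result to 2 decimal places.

Log law: V(z) ∝ ln(z/z₀), so V₂/V₁ = ln(z₂/z₀) / ln(z₁/z₀).
ln(64.9/0.029) = 7.7133, ln(36.0/0.029) = 7.1240
V₂ = 12.5 × 7.7133/7.1240 = 12.5 × 1.0827 = 13.5341 m/s

13.53 m/s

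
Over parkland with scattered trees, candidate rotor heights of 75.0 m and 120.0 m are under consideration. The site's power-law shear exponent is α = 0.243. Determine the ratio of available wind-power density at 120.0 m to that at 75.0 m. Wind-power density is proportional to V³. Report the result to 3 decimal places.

1.409

Speed ratio: V_B/V_A = (z_B/z_A)^α = (120.0/75.0)^0.243 = (1.6000)^0.243 = 1.12099
Power-density ratio: P_B/P_A = (V_B/V_A)³ = (1.12099)³ = 1.40865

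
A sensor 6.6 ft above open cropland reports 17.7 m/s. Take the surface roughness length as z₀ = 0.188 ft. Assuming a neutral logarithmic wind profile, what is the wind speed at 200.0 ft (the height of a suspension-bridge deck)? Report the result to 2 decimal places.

Log law: V(z) ∝ ln(z/z₀), so V₂/V₁ = ln(z₂/z₀) / ln(z₁/z₀).
ln(200.0/0.188) = 6.9696, ln(6.6/0.188) = 3.5584
V₂ = 17.7 × 6.9696/3.5584 = 17.7 × 1.9587 = 34.6681 m/s

34.67 m/s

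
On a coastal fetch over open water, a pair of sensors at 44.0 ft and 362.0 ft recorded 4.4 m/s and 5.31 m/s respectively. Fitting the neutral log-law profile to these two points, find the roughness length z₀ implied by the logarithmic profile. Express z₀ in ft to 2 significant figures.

z₀ ≈ 0.0017 ft

Log law: V(z) ∝ ln(z/z₀). With r = V₁/V₂ = 4.4/5.31 = 0.82863,
r · ln(z₂/z₀) = ln(z₁/z₀) ⇒ ln z₀ = (ln z₁ − r·ln z₂)/(1 − r)
ln z₀ = (3.78419 − 0.82863×5.89164) / 0.17137 = -6.4057
z₀ = exp(-6.4057) = 0.001652 ft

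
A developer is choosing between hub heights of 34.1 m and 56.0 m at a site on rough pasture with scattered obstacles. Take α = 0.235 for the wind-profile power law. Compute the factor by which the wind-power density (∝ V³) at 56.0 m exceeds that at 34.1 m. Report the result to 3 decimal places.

1.419

Speed ratio: V_B/V_A = (z_B/z_A)^α = (56.0/34.1)^0.235 = (1.6422)^0.235 = 1.12364
Power-density ratio: P_B/P_A = (V_B/V_A)³ = (1.12364)³ = 1.41867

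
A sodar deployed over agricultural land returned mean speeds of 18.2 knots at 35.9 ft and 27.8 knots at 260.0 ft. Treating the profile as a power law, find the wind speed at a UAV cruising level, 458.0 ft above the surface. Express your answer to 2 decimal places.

31.38 knots

First find α: α = ln(V₂/V₁)/ln(z₂/z₁) = ln(27.8/18.2)/ln(260.0/35.9) = 0.42361/1.97994 = 0.2140
Extrapolate from 260.0 ft to 458.0 ft: V₃ = 27.8 × (458.0/260.0)^0.2140 = 27.8 × 1.1288 = 31.3801 knots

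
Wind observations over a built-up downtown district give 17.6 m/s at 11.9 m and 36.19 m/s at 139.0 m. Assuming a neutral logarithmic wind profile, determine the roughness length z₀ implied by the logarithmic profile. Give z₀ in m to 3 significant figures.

Log law: V(z) ∝ ln(z/z₀). With r = V₁/V₂ = 17.6/36.19 = 0.48632,
r · ln(z₂/z₀) = ln(z₁/z₀) ⇒ ln z₀ = (ln z₁ − r·ln z₂)/(1 − r)
ln z₀ = (2.47654 − 0.48632×4.93447) / 0.51368 = 0.1495
z₀ = exp(0.1495) = 1.161 m

z₀ ≈ 1.16 m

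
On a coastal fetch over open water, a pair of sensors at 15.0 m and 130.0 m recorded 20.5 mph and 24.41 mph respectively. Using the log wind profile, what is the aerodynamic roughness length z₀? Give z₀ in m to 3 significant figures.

Log law: V(z) ∝ ln(z/z₀). With r = V₁/V₂ = 20.5/24.41 = 0.83982,
r · ln(z₂/z₀) = ln(z₁/z₀) ⇒ ln z₀ = (ln z₁ − r·ln z₂)/(1 − r)
ln z₀ = (2.70805 − 0.83982×4.86753) / 0.16018 = -8.6141
z₀ = exp(-8.6141) = 0.0001815 m

z₀ ≈ 0.000182 m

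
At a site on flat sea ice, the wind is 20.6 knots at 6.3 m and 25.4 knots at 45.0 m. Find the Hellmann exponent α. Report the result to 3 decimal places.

α ≈ 0.107

Power law: V₂/V₁ = (z₂/z₁)^α ⇒ α = ln(V₂/V₁) / ln(z₂/z₁)
α = ln(25.4/20.6) / ln(45.0/6.3) = ln(1.2330) / ln(7.1429)
  = 0.20946 / 1.96611 = 0.10653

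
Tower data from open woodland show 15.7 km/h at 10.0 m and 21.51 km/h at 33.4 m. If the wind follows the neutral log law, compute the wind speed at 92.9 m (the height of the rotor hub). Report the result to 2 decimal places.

26.44 km/h

Log law: V ∝ ln(z/z₀). From the pair, with r = V₁/V₂ = 0.72989,
ln z₀ = (ln z₁ − r·ln z₂)/(1 − r) = (2.3026 − 0.72989×3.5086)/0.27011 = -0.9562 → z₀ = 0.3843 m
V₃ = V₁ · ln(z₃/z₀)/ln(z₁/z₀) = 15.7 × 5.4878/3.2588 = 26.4383 km/h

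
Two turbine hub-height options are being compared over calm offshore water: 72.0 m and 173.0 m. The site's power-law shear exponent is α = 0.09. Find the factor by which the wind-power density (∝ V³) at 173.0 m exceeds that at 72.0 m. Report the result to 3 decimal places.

Speed ratio: V_B/V_A = (z_B/z_A)^α = (173.0/72.0)^0.09 = (2.4028)^0.09 = 1.08209
Power-density ratio: P_B/P_A = (V_B/V_A)³ = (1.08209)³ = 1.26705

1.267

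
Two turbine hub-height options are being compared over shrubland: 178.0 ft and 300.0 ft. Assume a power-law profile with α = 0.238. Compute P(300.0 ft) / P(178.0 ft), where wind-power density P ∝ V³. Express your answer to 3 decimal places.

1.452

Speed ratio: V_B/V_A = (z_B/z_A)^α = (300.0/178.0)^0.238 = (1.6854)^0.238 = 1.13228
Power-density ratio: P_B/P_A = (V_B/V_A)³ = (1.13228)³ = 1.45166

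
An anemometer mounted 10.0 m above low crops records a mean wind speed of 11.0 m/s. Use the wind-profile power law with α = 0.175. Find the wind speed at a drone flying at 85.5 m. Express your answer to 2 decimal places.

16.01 m/s

Power-law profile: V₂ = V₁ · (z₂/z₁)^α
V₂ = 11.0 × (85.5/10.0)^0.175 = 11.0 × (8.5500)^0.175
    = 11.0 × 1.4558 = 16.0135 m/s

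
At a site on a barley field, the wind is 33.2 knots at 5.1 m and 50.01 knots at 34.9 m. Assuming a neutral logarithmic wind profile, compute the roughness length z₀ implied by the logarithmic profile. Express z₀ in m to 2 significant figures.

Log law: V(z) ∝ ln(z/z₀). With r = V₁/V₂ = 33.2/50.01 = 0.66387,
r · ln(z₂/z₀) = ln(z₁/z₀) ⇒ ln z₀ = (ln z₁ − r·ln z₂)/(1 − r)
ln z₀ = (1.62924 − 0.66387×3.55249) / 0.33613 = -2.1692
z₀ = exp(-2.1692) = 0.1143 m

z₀ ≈ 0.11 m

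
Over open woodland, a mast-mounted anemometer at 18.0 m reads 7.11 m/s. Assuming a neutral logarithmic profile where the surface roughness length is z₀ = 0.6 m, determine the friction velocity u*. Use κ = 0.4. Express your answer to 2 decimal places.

Log law: V(z) = (u*/κ) · ln(z/z₀) ⇒ u* = κ · V / ln(z/z₀)
u* = 0.4 × 7.11 / ln(18.0/0.6) = 0.4 × 7.11 / 3.4012
   = 2.8440 / 3.4012 = 0.8362 m/s

u* ≈ 0.84 m/s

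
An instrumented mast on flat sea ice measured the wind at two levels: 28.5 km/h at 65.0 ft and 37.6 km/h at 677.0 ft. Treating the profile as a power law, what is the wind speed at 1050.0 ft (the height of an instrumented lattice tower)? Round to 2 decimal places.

39.60 km/h

First find α: α = ln(V₂/V₁)/ln(z₂/z₁) = ln(37.6/28.5)/ln(677.0/65.0) = 0.27710/2.34328 = 0.1183
Extrapolate from 677.0 ft to 1050.0 ft: V₃ = 37.6 × (1050.0/677.0)^0.1183 = 37.6 × 1.0533 = 39.6029 km/h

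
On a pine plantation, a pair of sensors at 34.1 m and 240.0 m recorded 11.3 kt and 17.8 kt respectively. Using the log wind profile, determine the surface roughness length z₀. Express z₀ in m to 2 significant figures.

z₀ ≈ 1.1 m

Log law: V(z) ∝ ln(z/z₀). With r = V₁/V₂ = 11.3/17.8 = 0.63483,
r · ln(z₂/z₀) = ln(z₁/z₀) ⇒ ln z₀ = (ln z₁ − r·ln z₂)/(1 − r)
ln z₀ = (3.52930 − 0.63483×5.48064) / 0.36517 = 0.1370
z₀ = exp(0.1370) = 1.147 m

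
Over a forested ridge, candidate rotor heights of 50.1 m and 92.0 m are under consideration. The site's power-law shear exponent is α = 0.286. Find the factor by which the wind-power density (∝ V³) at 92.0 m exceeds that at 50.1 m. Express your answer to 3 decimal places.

1.684

Speed ratio: V_B/V_A = (z_B/z_A)^α = (92.0/50.1)^0.286 = (1.8363)^0.286 = 1.18984
Power-density ratio: P_B/P_A = (V_B/V_A)³ = (1.18984)³ = 1.68449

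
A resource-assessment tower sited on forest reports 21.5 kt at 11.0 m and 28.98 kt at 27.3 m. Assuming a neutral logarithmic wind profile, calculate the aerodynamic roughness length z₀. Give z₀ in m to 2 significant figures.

Log law: V(z) ∝ ln(z/z₀). With r = V₁/V₂ = 21.5/28.98 = 0.74189,
r · ln(z₂/z₀) = ln(z₁/z₀) ⇒ ln z₀ = (ln z₁ − r·ln z₂)/(1 − r)
ln z₀ = (2.39790 − 0.74189×3.30689) / 0.25811 = -0.2148
z₀ = exp(-0.2148) = 0.8067 m

z₀ ≈ 0.81 m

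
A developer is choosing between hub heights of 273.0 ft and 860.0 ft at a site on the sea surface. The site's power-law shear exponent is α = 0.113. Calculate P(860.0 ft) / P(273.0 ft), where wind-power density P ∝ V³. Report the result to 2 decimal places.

1.48

Speed ratio: V_B/V_A = (z_B/z_A)^α = (860.0/273.0)^0.113 = (3.1502)^0.113 = 1.13844
Power-density ratio: P_B/P_A = (V_B/V_A)³ = (1.13844)³ = 1.47549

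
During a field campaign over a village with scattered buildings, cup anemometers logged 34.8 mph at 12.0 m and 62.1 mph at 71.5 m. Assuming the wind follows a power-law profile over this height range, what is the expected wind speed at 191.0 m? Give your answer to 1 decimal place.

85.4 mph

First find α: α = ln(V₂/V₁)/ln(z₂/z₁) = ln(62.1/34.8)/ln(71.5/12.0) = 0.57913/1.78479 = 0.3245
Extrapolate from 71.5 m to 191.0 m: V₃ = 62.1 × (191.0/71.5)^0.3245 = 62.1 × 1.3755 = 85.4193 mph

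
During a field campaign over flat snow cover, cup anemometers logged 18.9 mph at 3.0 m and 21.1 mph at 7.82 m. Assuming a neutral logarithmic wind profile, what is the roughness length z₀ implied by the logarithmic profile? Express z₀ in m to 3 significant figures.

Log law: V(z) ∝ ln(z/z₀). With r = V₁/V₂ = 18.9/21.1 = 0.89573,
r · ln(z₂/z₀) = ln(z₁/z₀) ⇒ ln z₀ = (ln z₁ − r·ln z₂)/(1 − r)
ln z₀ = (1.09861 − 0.89573×2.05668) / 0.10427 = -7.1321
z₀ = exp(-7.1321) = 0.0007990 m

z₀ ≈ 0.000799 m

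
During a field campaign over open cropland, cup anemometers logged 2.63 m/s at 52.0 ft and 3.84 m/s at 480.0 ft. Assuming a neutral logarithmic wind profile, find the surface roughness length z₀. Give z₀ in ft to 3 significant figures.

z₀ ≈ 0.415 ft

Log law: V(z) ∝ ln(z/z₀). With r = V₁/V₂ = 2.63/3.84 = 0.68490,
r · ln(z₂/z₀) = ln(z₁/z₀) ⇒ ln z₀ = (ln z₁ − r·ln z₂)/(1 − r)
ln z₀ = (3.95124 − 0.68490×6.17379) / 0.31510 = -0.8796
z₀ = exp(-0.8796) = 0.4150 ft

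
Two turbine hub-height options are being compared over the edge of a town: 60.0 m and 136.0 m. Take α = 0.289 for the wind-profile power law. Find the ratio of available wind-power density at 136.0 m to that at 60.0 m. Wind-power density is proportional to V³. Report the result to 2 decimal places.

2.03

Speed ratio: V_B/V_A = (z_B/z_A)^α = (136.0/60.0)^0.289 = (2.2667)^0.289 = 1.26680
Power-density ratio: P_B/P_A = (V_B/V_A)³ = (1.26680)³ = 2.03292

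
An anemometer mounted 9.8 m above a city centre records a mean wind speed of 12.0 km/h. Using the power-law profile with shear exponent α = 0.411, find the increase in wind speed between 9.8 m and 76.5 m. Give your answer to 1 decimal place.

15.9 km/h

Power law: V₂ = V₁ · (z₂/z₁)^α = 12.0 × (7.8061)^0.411 = 27.9236 km/h
ΔV = 27.9236 − 12.0 = 15.9236 km/h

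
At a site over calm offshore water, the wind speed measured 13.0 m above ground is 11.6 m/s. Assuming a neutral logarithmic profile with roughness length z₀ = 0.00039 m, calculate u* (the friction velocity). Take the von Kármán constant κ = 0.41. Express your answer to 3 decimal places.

u* ≈ 0.457 m/s

Log law: V(z) = (u*/κ) · ln(z/z₀) ⇒ u* = κ · V / ln(z/z₀)
u* = 0.41 × 11.6 / ln(13.0/0.00039) = 0.41 × 11.6 / 10.4143
   = 4.7560 / 10.4143 = 0.4567 m/s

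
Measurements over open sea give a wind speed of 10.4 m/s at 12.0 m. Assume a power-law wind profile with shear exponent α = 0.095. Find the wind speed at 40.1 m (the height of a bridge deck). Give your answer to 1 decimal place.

11.7 m/s

Power-law profile: V₂ = V₁ · (z₂/z₁)^α
V₂ = 10.4 × (40.1/12.0)^0.095 = 10.4 × (3.3417)^0.095
    = 10.4 × 1.1214 = 11.6630 m/s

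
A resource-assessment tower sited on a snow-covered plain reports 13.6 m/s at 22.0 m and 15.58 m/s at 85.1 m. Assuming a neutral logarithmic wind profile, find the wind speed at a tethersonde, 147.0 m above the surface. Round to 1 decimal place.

16.4 m/s

Log law: V ∝ ln(z/z₀). From the pair, with r = V₁/V₂ = 0.87291,
ln z₀ = (ln z₁ − r·ln z₂)/(1 − r) = (3.0910 − 0.87291×4.4438)/0.12709 = -6.2008 → z₀ = 0.002028 m
V₃ = V₁ · ln(z₃/z₀)/ln(z₁/z₀) = 13.6 × 11.1912/9.2919 = 16.3800 m/s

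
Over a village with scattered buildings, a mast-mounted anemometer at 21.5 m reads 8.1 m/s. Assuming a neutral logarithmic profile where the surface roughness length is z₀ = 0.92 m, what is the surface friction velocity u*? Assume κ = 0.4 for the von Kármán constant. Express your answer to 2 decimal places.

u* ≈ 1.03 m/s

Log law: V(z) = (u*/κ) · ln(z/z₀) ⇒ u* = κ · V / ln(z/z₀)
u* = 0.4 × 8.1 / ln(21.5/0.92) = 0.4 × 8.1 / 3.1514
   = 3.2400 / 3.1514 = 1.0281 m/s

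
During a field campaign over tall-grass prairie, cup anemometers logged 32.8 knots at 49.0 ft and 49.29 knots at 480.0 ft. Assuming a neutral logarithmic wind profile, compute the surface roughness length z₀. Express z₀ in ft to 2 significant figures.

z₀ ≈ 0.52 ft

Log law: V(z) ∝ ln(z/z₀). With r = V₁/V₂ = 32.8/49.29 = 0.66545,
r · ln(z₂/z₀) = ln(z₁/z₀) ⇒ ln z₀ = (ln z₁ − r·ln z₂)/(1 − r)
ln z₀ = (3.89182 − 0.66545×6.17379) / 0.33455 = -0.6472
z₀ = exp(-0.6472) = 0.5235 ft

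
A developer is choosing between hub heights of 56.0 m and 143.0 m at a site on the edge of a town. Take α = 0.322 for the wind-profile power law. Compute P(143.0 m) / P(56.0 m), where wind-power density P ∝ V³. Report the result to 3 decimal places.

Speed ratio: V_B/V_A = (z_B/z_A)^α = (143.0/56.0)^0.322 = (2.5536)^0.322 = 1.35239
Power-density ratio: P_B/P_A = (V_B/V_A)³ = (1.35239)³ = 2.47346

2.473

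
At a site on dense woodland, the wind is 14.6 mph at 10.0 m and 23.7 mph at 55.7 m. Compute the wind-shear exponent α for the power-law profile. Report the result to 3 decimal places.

Power law: V₂/V₁ = (z₂/z₁)^α ⇒ α = ln(V₂/V₁) / ln(z₂/z₁)
α = ln(23.7/14.6) / ln(55.7/10.0) = ln(1.6233) / ln(5.5700)
  = 0.48445 / 1.71740 = 0.28209

α ≈ 0.282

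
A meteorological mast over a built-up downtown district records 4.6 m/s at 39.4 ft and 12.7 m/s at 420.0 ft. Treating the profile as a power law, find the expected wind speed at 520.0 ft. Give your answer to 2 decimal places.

13.92 m/s

First find α: α = ln(V₂/V₁)/ln(z₂/z₁) = ln(12.7/4.6)/ln(420.0/39.4) = 1.01555/2.36649 = 0.4291
Extrapolate from 420.0 ft to 520.0 ft: V₃ = 12.7 × (520.0/420.0)^0.4291 = 12.7 × 1.0960 = 13.9190 m/s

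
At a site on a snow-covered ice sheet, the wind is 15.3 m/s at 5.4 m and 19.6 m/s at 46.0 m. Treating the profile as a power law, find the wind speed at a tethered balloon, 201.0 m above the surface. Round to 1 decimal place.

23.2 m/s

First find α: α = ln(V₂/V₁)/ln(z₂/z₁) = ln(19.6/15.3)/ln(46.0/5.4) = 0.24768/2.14224 = 0.1156
Extrapolate from 46.0 m to 201.0 m: V₃ = 19.6 × (201.0/46.0)^0.1156 = 19.6 × 1.1859 = 23.2435 m/s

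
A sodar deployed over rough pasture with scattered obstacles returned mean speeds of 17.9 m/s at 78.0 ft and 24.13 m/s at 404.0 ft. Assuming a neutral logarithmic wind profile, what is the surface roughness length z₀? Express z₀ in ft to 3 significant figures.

Log law: V(z) ∝ ln(z/z₀). With r = V₁/V₂ = 17.9/24.13 = 0.74182,
r · ln(z₂/z₀) = ln(z₁/z₀) ⇒ ln z₀ = (ln z₁ − r·ln z₂)/(1 − r)
ln z₀ = (4.35671 − 0.74182×6.00141) / 0.25818 = -0.3689
z₀ = exp(-0.3689) = 0.6915 ft

z₀ ≈ 0.692 ft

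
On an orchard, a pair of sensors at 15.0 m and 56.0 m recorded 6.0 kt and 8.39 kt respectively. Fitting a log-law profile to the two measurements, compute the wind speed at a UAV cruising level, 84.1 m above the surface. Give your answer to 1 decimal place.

9.1 kt

Log law: V ∝ ln(z/z₀). From the pair, with r = V₁/V₂ = 0.71514,
ln z₀ = (ln z₁ − r·ln z₂)/(1 − r) = (2.7081 − 0.71514×4.0254)/0.28486 = -0.5990 → z₀ = 0.5494 m
V₃ = V₁ · ln(z₃/z₀)/ln(z₁/z₀) = 6.0 × 5.0310/3.3070 = 9.1278 kt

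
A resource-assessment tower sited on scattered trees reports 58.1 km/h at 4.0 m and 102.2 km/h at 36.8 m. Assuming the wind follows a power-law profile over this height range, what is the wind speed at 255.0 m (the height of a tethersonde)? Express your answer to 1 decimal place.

167.3 km/h

First find α: α = ln(V₂/V₁)/ln(z₂/z₁) = ln(102.2/58.1)/ln(36.8/4.0) = 0.56477/2.21920 = 0.2545
Extrapolate from 36.8 m to 255.0 m: V₃ = 102.2 × (255.0/36.8)^0.2545 = 102.2 × 1.6366 = 167.2627 km/h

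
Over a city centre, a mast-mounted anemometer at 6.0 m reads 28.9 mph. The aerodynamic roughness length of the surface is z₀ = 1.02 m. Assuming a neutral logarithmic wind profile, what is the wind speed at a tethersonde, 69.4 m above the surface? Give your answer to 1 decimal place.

68.8 mph

Log law: V(z) ∝ ln(z/z₀), so V₂/V₁ = ln(z₂/z₀) / ln(z₁/z₀).
ln(69.4/1.02) = 4.2201, ln(6.0/1.02) = 1.7720
V₂ = 28.9 × 4.2201/1.7720 = 28.9 × 2.3816 = 68.8281 mph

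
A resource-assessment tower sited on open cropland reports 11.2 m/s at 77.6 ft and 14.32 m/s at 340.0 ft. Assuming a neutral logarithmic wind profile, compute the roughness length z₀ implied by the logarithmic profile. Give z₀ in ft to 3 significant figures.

Log law: V(z) ∝ ln(z/z₀). With r = V₁/V₂ = 11.2/14.32 = 0.78212,
r · ln(z₂/z₀) = ln(z₁/z₀) ⇒ ln z₀ = (ln z₁ − r·ln z₂)/(1 − r)
ln z₀ = (4.35157 − 0.78212×5.82895) / 0.21788 = -0.9518
z₀ = exp(-0.9518) = 0.3860 ft

z₀ ≈ 0.386 ft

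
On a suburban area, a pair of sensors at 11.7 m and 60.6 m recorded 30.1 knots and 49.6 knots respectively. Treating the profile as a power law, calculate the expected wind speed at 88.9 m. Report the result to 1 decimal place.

First find α: α = ln(V₂/V₁)/ln(z₂/z₁) = ln(49.6/30.1)/ln(60.6/11.7) = 0.49947/1.64471 = 0.3037
Extrapolate from 60.6 m to 88.9 m: V₃ = 49.6 × (88.9/60.6)^0.3037 = 49.6 × 1.1234 = 55.7215 knots

55.7 knots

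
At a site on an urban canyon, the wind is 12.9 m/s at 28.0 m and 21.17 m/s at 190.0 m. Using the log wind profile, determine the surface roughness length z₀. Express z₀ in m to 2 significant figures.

z₀ ≈ 1.4 m

Log law: V(z) ∝ ln(z/z₀). With r = V₁/V₂ = 12.9/21.17 = 0.60935,
r · ln(z₂/z₀) = ln(z₁/z₀) ⇒ ln z₀ = (ln z₁ − r·ln z₂)/(1 − r)
ln z₀ = (3.33220 − 0.60935×5.24702) / 0.39065 = 0.3454
z₀ = exp(0.3454) = 1.413 m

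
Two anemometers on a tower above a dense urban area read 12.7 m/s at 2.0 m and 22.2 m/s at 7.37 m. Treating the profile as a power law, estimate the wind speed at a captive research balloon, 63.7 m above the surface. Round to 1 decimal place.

First find α: α = ln(V₂/V₁)/ln(z₂/z₁) = ln(22.2/12.7)/ln(7.37/2.0) = 0.55849/1.30427 = 0.4282
Extrapolate from 7.37 m to 63.7 m: V₃ = 22.2 × (63.7/7.37)^0.4282 = 22.2 × 2.5182 = 55.9033 m/s

55.9 m/s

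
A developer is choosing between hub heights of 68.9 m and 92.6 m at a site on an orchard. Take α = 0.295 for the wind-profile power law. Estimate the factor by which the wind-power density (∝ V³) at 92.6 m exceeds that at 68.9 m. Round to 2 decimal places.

1.30

Speed ratio: V_B/V_A = (z_B/z_A)^α = (92.6/68.9)^0.295 = (1.3440)^0.295 = 1.09113
Power-density ratio: P_B/P_A = (V_B/V_A)³ = (1.09113)³ = 1.29905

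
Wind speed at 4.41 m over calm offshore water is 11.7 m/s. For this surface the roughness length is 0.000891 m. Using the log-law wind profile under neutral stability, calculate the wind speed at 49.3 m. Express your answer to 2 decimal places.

Log law: V(z) ∝ ln(z/z₀), so V₂/V₁ = ln(z₂/z₀) / ln(z₁/z₀).
ln(49.3/0.000891) = 10.9211, ln(4.41/0.000891) = 8.5070
V₂ = 11.7 × 10.9211/8.5070 = 11.7 × 1.2838 = 15.0201 m/s

15.02 m/s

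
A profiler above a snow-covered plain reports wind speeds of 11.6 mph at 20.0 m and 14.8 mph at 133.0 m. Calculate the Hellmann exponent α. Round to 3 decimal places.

α ≈ 0.129

Power law: V₂/V₁ = (z₂/z₁)^α ⇒ α = ln(V₂/V₁) / ln(z₂/z₁)
α = ln(14.8/11.6) / ln(133.0/20.0) = ln(1.2759) / ln(6.6500)
  = 0.24362 / 1.89462 = 0.12859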